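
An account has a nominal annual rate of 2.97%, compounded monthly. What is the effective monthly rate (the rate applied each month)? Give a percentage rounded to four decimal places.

0.2475%

With a nominal annual rate compounded monthly, the periodic rate is the nominal rate divided by 12.
i = 0.0297 / 12 = 0.0024750 = 0.2475%.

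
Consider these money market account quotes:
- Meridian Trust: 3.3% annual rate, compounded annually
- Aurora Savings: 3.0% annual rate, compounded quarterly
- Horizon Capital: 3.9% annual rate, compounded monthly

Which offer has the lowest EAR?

Aurora Savings

Meridian Trust: compounded annually, EAR = 3.300%
Aurora Savings: (1 + 0.030/4)^4 − 1 = 3.034%
Horizon Capital: (1 + 0.039/12)^12 − 1 = 3.970%
The lowest effective annual rate is Aurora Savings at 3.034%.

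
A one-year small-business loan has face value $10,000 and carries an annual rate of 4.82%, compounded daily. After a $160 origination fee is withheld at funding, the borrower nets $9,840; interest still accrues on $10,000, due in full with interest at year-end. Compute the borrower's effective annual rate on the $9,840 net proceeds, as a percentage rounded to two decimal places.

6.64%

Amount owed after one year: 10,000 × (1 + 0.0482/365)^365 = 10,000 × 1.049377 = $10,493.77.
Effective rate on net proceeds: 10,493.77 / 9,840 − 1 = 0.066440 = 6.64%.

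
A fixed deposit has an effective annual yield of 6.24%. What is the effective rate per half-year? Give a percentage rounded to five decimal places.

3.07279%

The per-half-year rate i satisfies (1 + i)^2 = 1 + 0.0624.
i = 1.0624^(1/2) − 1 = 0.0307279 = 3.07279%.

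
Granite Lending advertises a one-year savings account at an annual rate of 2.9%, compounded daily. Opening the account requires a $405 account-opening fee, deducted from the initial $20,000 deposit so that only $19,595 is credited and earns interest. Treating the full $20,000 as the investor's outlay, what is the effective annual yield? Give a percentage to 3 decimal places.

0.858%

Value after one year: 19,595 × (1 + 0.029/365)^365 = 19,595 × 1.029423 = $20,171.55.
Effective yield on the $20,000 outlay: 20,171.55 / 20,000 − 1 = 0.008578 = 0.858%.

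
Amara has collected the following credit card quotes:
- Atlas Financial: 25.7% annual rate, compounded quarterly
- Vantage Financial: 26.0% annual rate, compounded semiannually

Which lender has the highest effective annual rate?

Atlas Financial

Atlas Financial: (1 + 0.257/4)^4 − 1 = 28.285%
Vantage Financial: (1 + 0.260/2)^2 − 1 = 27.690%
The highest effective annual rate is Atlas Financial at 28.285%.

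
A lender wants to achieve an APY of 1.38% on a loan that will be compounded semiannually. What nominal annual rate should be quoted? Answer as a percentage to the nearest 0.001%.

1.375%

(1 + r/2)^2 − 1 = 0.0138, so 1 + r/2 = 1.0138^(1/2).
r/2 = 0.006876, so r = 0.013753 = 1.375%.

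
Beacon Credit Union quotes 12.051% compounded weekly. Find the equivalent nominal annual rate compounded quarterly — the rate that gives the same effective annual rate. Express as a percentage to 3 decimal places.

12.220%

EAR = (1 + 0.12051/52)^52 − 1 = 0.127915.
Solve (1 + r/4)^4 = 1.127915: r/4 = 1.127915^(1/4) − 1 = 0.030550, so r = 0.122200 = 12.220%.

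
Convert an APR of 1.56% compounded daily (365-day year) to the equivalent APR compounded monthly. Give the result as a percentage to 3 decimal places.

EAR = (1 + 0.0156/365)^365 − 1 = 0.015722.
Solve (1 + r/12)^12 = 1.015722: r/12 = 1.015722^(1/12) − 1 = 0.001301, so r = 0.015610 = 1.561%.

1.561%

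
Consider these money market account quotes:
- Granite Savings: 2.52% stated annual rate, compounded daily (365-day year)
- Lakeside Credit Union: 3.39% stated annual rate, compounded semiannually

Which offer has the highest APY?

Granite Savings: (1 + 0.0252/365)^365 − 1 = 2.552%
Lakeside Credit Union: (1 + 0.0339/2)^2 − 1 = 3.419%
The highest effective annual rate is Lakeside Credit Union at 3.419%.

Lakeside Credit Union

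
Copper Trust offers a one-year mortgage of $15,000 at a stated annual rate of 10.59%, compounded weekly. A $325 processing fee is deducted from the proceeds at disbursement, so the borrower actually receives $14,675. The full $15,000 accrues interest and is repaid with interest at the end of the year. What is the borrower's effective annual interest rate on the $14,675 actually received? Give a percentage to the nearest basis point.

13.62%

Amount owed after one year: 15,000 × (1 + 0.1059/52)^52 = 15,000 × 1.111591 = $16,673.86.
Effective rate on net proceeds: 16,673.86 / 14,675 − 1 = 0.136209 = 13.62%.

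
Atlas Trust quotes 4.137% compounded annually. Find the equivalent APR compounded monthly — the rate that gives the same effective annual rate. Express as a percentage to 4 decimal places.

Compounded annually, EAR = nominal = 0.041370.
Solve (1 + r/12)^12 = 1.041370: r/12 = 1.041370^(1/12) − 1 = 0.003384, so r = 0.040606 = 4.0606%.

4.0606%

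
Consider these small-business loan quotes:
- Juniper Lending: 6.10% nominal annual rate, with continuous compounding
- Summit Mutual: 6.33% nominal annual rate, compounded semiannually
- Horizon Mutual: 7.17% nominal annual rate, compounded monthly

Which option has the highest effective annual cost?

Juniper Lending: e^0.0610 − 1 = 6.290%
Summit Mutual: (1 + 0.0633/2)^2 − 1 = 6.430%
Horizon Mutual: (1 + 0.0717/12)^12 − 1 = 7.410%
The highest effective annual rate is Horizon Mutual at 7.410%.

Horizon Mutual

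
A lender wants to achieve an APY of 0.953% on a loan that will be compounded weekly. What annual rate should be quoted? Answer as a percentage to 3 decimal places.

0.949%

(1 + r/52)^52 − 1 = 0.00953, so 1 + r/52 = 1.00953^(1/52).
r/52 = 0.000182, so r = 0.009486 = 0.949%.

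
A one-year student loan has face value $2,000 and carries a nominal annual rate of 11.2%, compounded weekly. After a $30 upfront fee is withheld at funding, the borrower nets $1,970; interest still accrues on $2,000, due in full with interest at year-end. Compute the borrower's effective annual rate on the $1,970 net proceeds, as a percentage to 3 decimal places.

13.541%

Amount owed after one year: 2,000 × (1 + 0.112/52)^52 = 2,000 × 1.118378 = $2,236.76.
Effective rate on net proceeds: 2,236.76 / 1,970 − 1 = 0.135409 = 13.541%.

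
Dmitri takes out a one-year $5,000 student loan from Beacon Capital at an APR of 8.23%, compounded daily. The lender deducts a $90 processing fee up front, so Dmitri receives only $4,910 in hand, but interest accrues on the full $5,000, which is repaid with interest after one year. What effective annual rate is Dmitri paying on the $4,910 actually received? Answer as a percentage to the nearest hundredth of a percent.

Amount owed after one year: 5,000 × (1 + 0.0823/365)^365 = 5,000 × 1.085771 = $5,428.86.
Effective rate on net proceeds: 5,428.86 / 4,910 − 1 = 0.105674 = 10.57%.

10.57%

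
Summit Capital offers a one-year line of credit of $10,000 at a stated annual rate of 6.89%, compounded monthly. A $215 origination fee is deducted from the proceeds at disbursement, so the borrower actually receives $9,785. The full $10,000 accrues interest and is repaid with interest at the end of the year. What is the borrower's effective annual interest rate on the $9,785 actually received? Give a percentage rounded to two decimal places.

Amount owed after one year: 10,000 × (1 + 0.0689/12)^12 = 10,000 × 1.071118 = $10,711.18.
Effective rate on net proceeds: 10,711.18 / 9,785 − 1 = 0.094653 = 9.47%.

9.47%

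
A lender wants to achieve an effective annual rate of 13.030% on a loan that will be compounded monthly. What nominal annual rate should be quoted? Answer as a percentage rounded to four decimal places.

12.3110%

(1 + r/12)^12 − 1 = 0.13030, so 1 + r/12 = 1.13030^(1/12).
r/12 = 0.010259, so r = 0.123110 = 12.3110%.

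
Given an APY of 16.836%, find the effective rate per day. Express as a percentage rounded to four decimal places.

The per-day rate i satisfies (1 + i)^365 = 1 + 0.16836.
i = 1.16836^(1/365) − 1 = 0.0004264 = 0.0426%.

0.0426%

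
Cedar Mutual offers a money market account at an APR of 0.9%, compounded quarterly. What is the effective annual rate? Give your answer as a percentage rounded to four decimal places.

EAR = (1 + 0.009/4)^4 − 1.
= 1.009030 − 1 = 0.9030%.

0.9030%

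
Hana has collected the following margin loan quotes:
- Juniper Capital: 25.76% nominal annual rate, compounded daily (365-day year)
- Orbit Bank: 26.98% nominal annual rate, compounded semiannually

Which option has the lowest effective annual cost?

Orbit Bank

Juniper Capital: (1 + 0.2576/365)^365 − 1 = 29.370%
Orbit Bank: (1 + 0.2698/2)^2 − 1 = 28.800%
The lowest effective annual rate is Orbit Bank at 28.800%.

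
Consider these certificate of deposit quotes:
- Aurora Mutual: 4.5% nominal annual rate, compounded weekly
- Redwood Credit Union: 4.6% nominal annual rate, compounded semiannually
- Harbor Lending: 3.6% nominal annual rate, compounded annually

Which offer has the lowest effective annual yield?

Harbor Lending

Aurora Mutual: (1 + 0.045/52)^52 − 1 = 4.601%
Redwood Credit Union: (1 + 0.046/2)^2 − 1 = 4.653%
Harbor Lending: compounded annually, EAR = 3.600%
The lowest effective annual rate is Harbor Lending at 3.600%.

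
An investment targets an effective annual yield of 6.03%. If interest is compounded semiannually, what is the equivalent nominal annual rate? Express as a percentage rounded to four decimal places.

(1 + r/2)^2 − 1 = 0.0603, so 1 + r/2 = 1.0603^(1/2).
r/2 = 0.029709, so r = 0.059417 = 5.9417%.

5.9417%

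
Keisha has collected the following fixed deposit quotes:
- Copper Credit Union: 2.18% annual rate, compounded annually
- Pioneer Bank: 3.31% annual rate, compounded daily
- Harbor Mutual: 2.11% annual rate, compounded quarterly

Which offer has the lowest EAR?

Copper Credit Union: compounded annually, EAR = 2.180%
Pioneer Bank: (1 + 0.0331/365)^365 − 1 = 3.365%
Harbor Mutual: (1 + 0.0211/4)^4 − 1 = 2.127%
The lowest effective annual rate is Harbor Mutual at 2.127%.

Harbor Mutual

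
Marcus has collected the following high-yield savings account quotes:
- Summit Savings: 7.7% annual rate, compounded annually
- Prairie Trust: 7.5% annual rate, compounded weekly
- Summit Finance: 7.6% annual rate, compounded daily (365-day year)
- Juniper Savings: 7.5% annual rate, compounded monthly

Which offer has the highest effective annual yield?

Summit Finance

Summit Savings: compounded annually, EAR = 7.700%
Prairie Trust: (1 + 0.075/52)^52 − 1 = 7.783%
Summit Finance: (1 + 0.076/365)^365 − 1 = 7.895%
Juniper Savings: (1 + 0.075/12)^12 − 1 = 7.763%
The highest effective annual rate is Summit Finance at 7.895%.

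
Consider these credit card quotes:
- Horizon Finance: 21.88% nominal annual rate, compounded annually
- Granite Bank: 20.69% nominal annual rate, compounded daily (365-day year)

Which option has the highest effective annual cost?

Granite Bank

Horizon Finance: compounded annually, EAR = 21.880%
Granite Bank: (1 + 0.2069/365)^365 − 1 = 22.979%
The highest effective annual rate is Granite Bank at 22.979%.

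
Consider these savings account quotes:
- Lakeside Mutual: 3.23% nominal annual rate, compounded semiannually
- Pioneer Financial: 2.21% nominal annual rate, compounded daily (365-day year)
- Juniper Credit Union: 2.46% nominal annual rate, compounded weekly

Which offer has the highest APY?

Lakeside Mutual: (1 + 0.0323/2)^2 − 1 = 3.256%
Pioneer Financial: (1 + 0.0221/365)^365 − 1 = 2.235%
Juniper Credit Union: (1 + 0.0246/52)^52 − 1 = 2.490%
The highest effective annual rate is Lakeside Mutual at 3.256%.

Lakeside Mutual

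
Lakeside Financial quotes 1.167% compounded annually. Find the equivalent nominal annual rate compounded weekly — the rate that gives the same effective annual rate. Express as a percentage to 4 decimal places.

Compounded annually, EAR = nominal = 0.011670.
Solve (1 + r/52)^52 = 1.011670: r/52 = 1.011670^(1/52) − 1 = 0.000223, so r = 0.011604 = 1.1604%.

1.1604%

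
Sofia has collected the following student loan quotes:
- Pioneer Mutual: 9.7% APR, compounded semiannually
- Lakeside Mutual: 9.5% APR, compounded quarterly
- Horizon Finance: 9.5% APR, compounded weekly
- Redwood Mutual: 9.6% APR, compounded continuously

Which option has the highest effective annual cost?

Pioneer Mutual: (1 + 0.097/2)^2 − 1 = 9.935%
Lakeside Mutual: (1 + 0.095/4)^4 − 1 = 9.844%
Horizon Finance: (1 + 0.095/52)^52 − 1 = 9.956%
Redwood Mutual: e^0.096 − 1 = 10.076%
The highest effective annual rate is Redwood Mutual at 10.076%.

Redwood Mutual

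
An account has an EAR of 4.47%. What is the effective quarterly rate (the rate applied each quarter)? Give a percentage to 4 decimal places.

The per-quarter rate i satisfies (1 + i)^4 = 1 + 0.0447.
i = 1.0447^(1/4) − 1 = 0.0109924 = 1.0992%.

1.0992%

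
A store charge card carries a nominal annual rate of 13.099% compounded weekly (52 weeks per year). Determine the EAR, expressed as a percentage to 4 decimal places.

EAR = (1 + 0.13099/52)^52 − 1.
= (1 + 0.002519)^52 − 1 = 1.139769 − 1 = 13.9769%.

13.9769%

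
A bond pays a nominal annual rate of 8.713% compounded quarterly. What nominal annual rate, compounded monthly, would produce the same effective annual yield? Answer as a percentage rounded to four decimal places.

8.6505%

EAR = (1 + 0.08713/4)^4 − 1 = 0.090018.
Solve (1 + r/12)^12 = 1.090018: r/12 = 1.090018^(1/12) − 1 = 0.007209, so r = 0.086505 = 8.6505%.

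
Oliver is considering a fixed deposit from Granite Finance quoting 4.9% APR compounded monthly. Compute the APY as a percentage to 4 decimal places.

5.0116%

EAR = (1 + 0.049/12)^12 − 1.
= (1 + 0.004083)^12 − 1 = 1.050116 − 1 = 5.0116%.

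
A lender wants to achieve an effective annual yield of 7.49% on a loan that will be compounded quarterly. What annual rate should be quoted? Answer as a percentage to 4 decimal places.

7.2884%

(1 + r/4)^4 − 1 = 0.0749, so 1 + r/4 = 1.0749^(1/4).
r/4 = 0.018221, so r = 0.072884 = 7.2884%.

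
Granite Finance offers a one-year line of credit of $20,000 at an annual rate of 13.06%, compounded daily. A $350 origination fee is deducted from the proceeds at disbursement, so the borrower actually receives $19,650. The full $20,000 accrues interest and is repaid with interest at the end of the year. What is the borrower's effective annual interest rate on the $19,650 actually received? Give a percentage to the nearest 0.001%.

Amount owed after one year: 20,000 × (1 + 0.1306/365)^365 = 20,000 × 1.139485 = $22,789.71.
Effective rate on net proceeds: 22,789.71 / 19,650 − 1 = 0.159781 = 15.978%.

15.978%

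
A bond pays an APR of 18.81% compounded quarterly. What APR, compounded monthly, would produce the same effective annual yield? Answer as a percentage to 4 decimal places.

EAR = (1 + 0.1881/4)^4 − 1 = 0.201789.
Solve (1 + r/12)^12 = 1.201789: r/12 = 1.201789^(1/12) − 1 = 0.015436, so r = 0.185226 = 18.5226%.

18.5226%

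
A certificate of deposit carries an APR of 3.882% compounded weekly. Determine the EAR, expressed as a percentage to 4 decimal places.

EAR = (1 + 0.03882/52)^52 − 1.
= (1 + 0.000747)^52 − 1 = 1.039568 − 1 = 3.9568%.

3.9568%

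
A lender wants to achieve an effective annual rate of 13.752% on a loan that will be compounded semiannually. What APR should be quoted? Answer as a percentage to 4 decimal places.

13.3092%

(1 + r/2)^2 − 1 = 0.13752, so 1 + r/2 = 1.13752^(1/2).
r/2 = 0.066546, so r = 0.133092 = 13.3092%.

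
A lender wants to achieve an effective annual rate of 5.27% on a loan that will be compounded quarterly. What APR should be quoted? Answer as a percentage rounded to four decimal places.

5.1689%

(1 + r/4)^4 − 1 = 0.0527, so 1 + r/4 = 1.0527^(1/4).
r/4 = 0.012922, so r = 0.051689 = 5.1689%.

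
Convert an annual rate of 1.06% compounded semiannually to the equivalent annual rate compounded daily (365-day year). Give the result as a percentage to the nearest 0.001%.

EAR = (1 + 0.0106/2)^2 − 1 = 0.010628.
Solve (1 + r/365)^365 = 1.010628: r/365 = 1.010628^(1/365) − 1 = 0.000029, so r = 0.010572 = 1.057%.

1.057%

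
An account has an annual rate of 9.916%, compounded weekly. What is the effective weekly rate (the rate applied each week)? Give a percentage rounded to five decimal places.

0.19069%

With a nominal annual rate compounded weekly, the periodic rate is the nominal rate divided by 52.
i = 0.09916 / 52 = 0.0019069 = 0.19069%.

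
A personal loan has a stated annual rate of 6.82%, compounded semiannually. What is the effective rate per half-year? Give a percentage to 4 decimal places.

3.4100%

With a nominal annual rate compounded semiannually, the periodic rate is the nominal rate divided by 2.
i = 0.0682 / 2 = 0.0341000 = 3.4100%.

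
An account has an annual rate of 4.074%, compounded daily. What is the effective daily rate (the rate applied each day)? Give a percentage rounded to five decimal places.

0.01116%

With a nominal annual rate compounded daily, the periodic rate is the nominal rate divided by 365.
i = 0.04074 / 365 = 0.0001116 = 0.01116%.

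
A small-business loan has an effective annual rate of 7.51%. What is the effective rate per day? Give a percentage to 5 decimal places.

The per-day rate i satisfies (1 + i)^365 = 1 + 0.0751.
i = 1.0751^(1/365) − 1 = 0.0001984 = 0.01984%.

0.01984%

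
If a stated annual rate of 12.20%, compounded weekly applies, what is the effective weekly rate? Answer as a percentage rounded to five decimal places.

With a nominal annual rate compounded weekly, the periodic rate is the nominal rate divided by 52.
i = 0.1220 / 52 = 0.0023462 = 0.23462%.

0.23462%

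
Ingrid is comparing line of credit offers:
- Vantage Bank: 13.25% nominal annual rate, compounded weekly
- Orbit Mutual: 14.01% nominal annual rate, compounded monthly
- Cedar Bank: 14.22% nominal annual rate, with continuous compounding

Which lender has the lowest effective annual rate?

Vantage Bank: (1 + 0.1325/52)^52 − 1 = 14.149%
Orbit Mutual: (1 + 0.1401/12)^12 − 1 = 14.946%
Cedar Bank: e^0.1422 − 1 = 15.281%
The lowest effective annual rate is Vantage Bank at 14.149%.

Vantage Bank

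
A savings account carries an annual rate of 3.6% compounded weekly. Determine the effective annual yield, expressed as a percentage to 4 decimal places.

3.6643%

EAR = (1 + 0.036/52)^52 − 1.
= (1 + 0.000692)^52 − 1 = 1.036643 − 1 = 3.6643%.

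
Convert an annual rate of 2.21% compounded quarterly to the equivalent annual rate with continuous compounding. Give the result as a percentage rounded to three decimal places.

2.204%

EAR = (1 + 0.0221/4)^4 − 1 = 0.022284.
Equivalent continuous rate: r = ln(1 + 0.022284) = 0.022039 = 2.204%.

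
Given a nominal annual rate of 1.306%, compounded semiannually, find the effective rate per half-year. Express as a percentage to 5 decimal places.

0.65300%

With a nominal annual rate compounded semiannually, the periodic rate is the nominal rate divided by 2.
i = 0.01306 / 2 = 0.0065300 = 0.65300%.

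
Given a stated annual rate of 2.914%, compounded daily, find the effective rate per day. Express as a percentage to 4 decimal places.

With a nominal annual rate compounded daily, the periodic rate is the nominal rate divided by 365.
i = 0.02914 / 365 = 0.0000798 = 0.0080%.

0.0080%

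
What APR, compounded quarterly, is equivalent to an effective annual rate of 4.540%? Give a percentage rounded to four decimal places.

4.4647%

(1 + r/4)^4 − 1 = 0.04540, so 1 + r/4 = 1.04540^(1/4).
r/4 = 0.011162, so r = 0.044647 = 4.4647%.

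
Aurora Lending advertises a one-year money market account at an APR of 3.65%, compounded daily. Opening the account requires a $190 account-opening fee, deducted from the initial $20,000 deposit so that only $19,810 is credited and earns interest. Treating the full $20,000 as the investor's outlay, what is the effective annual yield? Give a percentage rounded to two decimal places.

Value after one year: 19,810 × (1 + 0.0365/365)^365 = 19,810 × 1.037172 = $20,546.39.
Effective yield on the $20,000 outlay: 20,546.39 / 20,000 − 1 = 0.027319 = 2.73%.

2.73%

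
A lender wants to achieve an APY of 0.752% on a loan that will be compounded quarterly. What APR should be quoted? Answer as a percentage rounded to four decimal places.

0.7499%

(1 + r/4)^4 − 1 = 0.00752, so 1 + r/4 = 1.00752^(1/4).
r/4 = 0.001875, so r = 0.007499 = 0.7499%.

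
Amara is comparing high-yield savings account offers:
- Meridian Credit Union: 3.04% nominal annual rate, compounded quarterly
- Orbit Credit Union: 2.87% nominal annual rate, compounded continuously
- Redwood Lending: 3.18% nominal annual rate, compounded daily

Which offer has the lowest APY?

Orbit Credit Union

Meridian Credit Union: (1 + 0.0304/4)^4 − 1 = 3.075%
Orbit Credit Union: e^0.0287 − 1 = 2.912%
Redwood Lending: (1 + 0.0318/365)^365 − 1 = 3.231%
The lowest effective annual rate is Orbit Credit Union at 2.912%.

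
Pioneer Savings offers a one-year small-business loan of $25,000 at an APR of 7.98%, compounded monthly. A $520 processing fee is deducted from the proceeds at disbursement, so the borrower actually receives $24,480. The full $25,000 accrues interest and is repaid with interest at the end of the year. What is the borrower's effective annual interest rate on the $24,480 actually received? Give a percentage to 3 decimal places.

Amount owed after one year: 25,000 × (1 + 0.0798/12)^12 = 25,000 × 1.082784 = $27,069.61.
Effective rate on net proceeds: 27,069.61 / 24,480 − 1 = 0.105785 = 10.578%.

10.578%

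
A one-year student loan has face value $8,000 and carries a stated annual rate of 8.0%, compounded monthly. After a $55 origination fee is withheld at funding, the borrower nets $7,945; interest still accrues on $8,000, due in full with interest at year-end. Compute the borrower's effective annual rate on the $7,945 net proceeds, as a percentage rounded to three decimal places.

Amount owed after one year: 8,000 × (1 + 0.080/12)^12 = 8,000 × 1.083000 = $8,664.00.
Effective rate on net proceeds: 8,664.00 / 7,945 − 1 = 0.090497 = 9.050%.

9.050%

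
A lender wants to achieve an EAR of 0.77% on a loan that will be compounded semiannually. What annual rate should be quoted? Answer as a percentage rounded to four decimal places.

(1 + r/2)^2 − 1 = 0.0077, so 1 + r/2 = 1.0077^(1/2).
r/2 = 0.003843, so r = 0.007685 = 0.7685%.

0.7685%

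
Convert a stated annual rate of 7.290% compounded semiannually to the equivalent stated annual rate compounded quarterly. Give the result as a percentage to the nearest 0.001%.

EAR = (1 + 0.07290/2)^2 − 1 = 0.074229.
Solve (1 + r/4)^4 = 1.074229: r/4 = 1.074229^(1/4) − 1 = 0.018062, so r = 0.072248 = 7.225%.

7.225%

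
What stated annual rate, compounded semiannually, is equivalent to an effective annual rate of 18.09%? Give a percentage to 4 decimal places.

17.3384%

(1 + r/2)^2 − 1 = 0.1809, so 1 + r/2 = 1.1809^(1/2).
r/2 = 0.086692, so r = 0.173384 = 17.3384%.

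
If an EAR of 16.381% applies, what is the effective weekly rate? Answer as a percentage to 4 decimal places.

The per-week rate i satisfies (1 + i)^52 = 1 + 0.16381.
i = 1.16381^(1/52) − 1 = 0.0029215 = 0.2922%.

0.2922%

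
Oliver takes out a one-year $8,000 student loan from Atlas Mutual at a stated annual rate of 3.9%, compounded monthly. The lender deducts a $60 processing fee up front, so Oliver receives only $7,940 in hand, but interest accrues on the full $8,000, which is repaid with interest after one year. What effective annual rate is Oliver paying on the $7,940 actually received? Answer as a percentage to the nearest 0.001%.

4.756%

Amount owed after one year: 8,000 × (1 + 0.039/12)^12 = 8,000 × 1.039705 = $8,317.64.
Effective rate on net proceeds: 8,317.64 / 7,940 − 1 = 0.047561 = 4.756%.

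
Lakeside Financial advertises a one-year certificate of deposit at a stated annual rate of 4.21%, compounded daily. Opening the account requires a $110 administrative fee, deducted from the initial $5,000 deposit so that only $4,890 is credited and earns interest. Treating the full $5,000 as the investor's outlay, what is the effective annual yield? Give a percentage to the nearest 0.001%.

2.005%

Value after one year: 4,890 × (1 + 0.0421/365)^365 = 4,890 × 1.042996 = $5,100.25.
Effective yield on the $5,000 outlay: 5,100.25 / 5,000 − 1 = 0.020050 = 2.005%.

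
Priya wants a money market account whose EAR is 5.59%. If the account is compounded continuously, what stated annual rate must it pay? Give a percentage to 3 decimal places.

5.439%

Continuous: nominal r satisfies e^r − 1 = 0.0559.
r = ln(1 + 0.0559) = ln(1.0559) = 0.054393 = 5.439%.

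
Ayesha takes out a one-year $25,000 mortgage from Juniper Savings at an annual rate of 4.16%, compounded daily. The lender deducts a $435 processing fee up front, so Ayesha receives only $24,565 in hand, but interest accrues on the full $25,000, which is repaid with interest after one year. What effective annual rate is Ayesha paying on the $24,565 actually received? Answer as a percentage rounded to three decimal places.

Amount owed after one year: 25,000 × (1 + 0.0416/365)^365 = 25,000 × 1.042475 = $26,061.87.
Effective rate on net proceeds: 26,061.87 / 24,565 − 1 = 0.060935 = 6.094%.

6.094%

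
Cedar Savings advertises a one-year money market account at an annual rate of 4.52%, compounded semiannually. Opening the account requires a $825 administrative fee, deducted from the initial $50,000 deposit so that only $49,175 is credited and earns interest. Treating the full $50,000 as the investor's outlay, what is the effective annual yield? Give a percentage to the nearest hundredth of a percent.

2.85%

Value after one year: 49,175 × (1 + 0.0452/2)^2 = 49,175 × 1.045711 = $51,422.83.
Effective yield on the $50,000 outlay: 51,422.83 / 50,000 − 1 = 0.028457 = 2.85%.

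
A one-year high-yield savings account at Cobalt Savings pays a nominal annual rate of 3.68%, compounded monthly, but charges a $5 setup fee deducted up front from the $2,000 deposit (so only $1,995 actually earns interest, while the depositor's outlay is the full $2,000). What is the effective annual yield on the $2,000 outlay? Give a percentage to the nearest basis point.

Value after one year: 1,995 × (1 + 0.0368/12)^12 = 1,995 × 1.037427 = $2,069.67.
Effective yield on the $2,000 outlay: 2,069.67 / 2,000 − 1 = 0.034834 = 3.48%.

3.48%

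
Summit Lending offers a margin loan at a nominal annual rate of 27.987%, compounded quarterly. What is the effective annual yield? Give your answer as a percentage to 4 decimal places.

EAR = (1 + 0.27987/4)^4 − 1.
= 1.310637 − 1 = 31.0637%.

31.0637%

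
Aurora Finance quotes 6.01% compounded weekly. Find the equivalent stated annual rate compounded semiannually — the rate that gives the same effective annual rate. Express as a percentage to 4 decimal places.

6.0976%

EAR = (1 + 0.0601/52)^52 − 1 = 0.061906.
Solve (1 + r/2)^2 = 1.061906: r/2 = 1.061906^(1/2) − 1 = 0.030488, so r = 0.060976 = 6.0976%.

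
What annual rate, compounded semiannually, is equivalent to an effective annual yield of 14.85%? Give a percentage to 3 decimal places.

(1 + r/2)^2 − 1 = 0.1485, so 1 + r/2 = 1.1485^(1/2).
r/2 = 0.071681, so r = 0.143362 = 14.336%.

14.336%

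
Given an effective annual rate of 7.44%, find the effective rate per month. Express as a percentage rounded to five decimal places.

0.59981%

The per-month rate i satisfies (1 + i)^12 = 1 + 0.0744.
i = 1.0744^(1/12) − 1 = 0.0059981 = 0.59981%.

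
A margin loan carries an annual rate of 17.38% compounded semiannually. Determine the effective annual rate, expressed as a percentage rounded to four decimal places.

EAR = (1 + 0.1738/2)^2 − 1.
= 1.181352 − 1 = 18.1352%.

18.1352%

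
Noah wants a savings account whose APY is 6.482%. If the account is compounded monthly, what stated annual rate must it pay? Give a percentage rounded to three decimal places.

6.297%

(1 + r/12)^12 − 1 = 0.06482, so 1 + r/12 = 1.06482^(1/12).
r/12 = 0.005248, so r = 0.062970 = 6.297%.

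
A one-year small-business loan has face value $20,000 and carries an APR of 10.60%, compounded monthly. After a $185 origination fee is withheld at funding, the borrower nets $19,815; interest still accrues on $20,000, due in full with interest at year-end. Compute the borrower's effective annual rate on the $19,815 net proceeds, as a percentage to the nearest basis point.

Amount owed after one year: 20,000 × (1 + 0.1060/12)^12 = 20,000 × 1.111305 = $22,226.09.
Effective rate on net proceeds: 22,226.09 / 19,815 − 1 = 0.121680 = 12.17%.

12.17%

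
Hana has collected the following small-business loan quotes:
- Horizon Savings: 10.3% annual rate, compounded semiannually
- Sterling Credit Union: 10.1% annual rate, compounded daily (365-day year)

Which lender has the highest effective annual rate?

Horizon Savings: (1 + 0.103/2)^2 − 1 = 10.565%
Sterling Credit Union: (1 + 0.101/365)^365 − 1 = 10.626%
The highest effective annual rate is Sterling Credit Union at 10.626%.

Sterling Credit Union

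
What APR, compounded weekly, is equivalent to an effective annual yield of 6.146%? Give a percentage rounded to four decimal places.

5.9680%

(1 + r/52)^52 − 1 = 0.06146, so 1 + r/52 = 1.06146^(1/52).
r/52 = 0.001148, so r = 0.059680 = 5.9680%.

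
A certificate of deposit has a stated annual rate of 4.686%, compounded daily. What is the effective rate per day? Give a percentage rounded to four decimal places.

0.0128%

With a nominal annual rate compounded daily, the periodic rate is the nominal rate divided by 365.
i = 0.04686 / 365 = 0.0001284 = 0.0128%.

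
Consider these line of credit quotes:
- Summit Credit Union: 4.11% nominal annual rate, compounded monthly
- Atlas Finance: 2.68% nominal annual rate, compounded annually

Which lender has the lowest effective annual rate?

Atlas Finance

Summit Credit Union: (1 + 0.0411/12)^12 − 1 = 4.188%
Atlas Finance: compounded annually, EAR = 2.680%
The lowest effective annual rate is Atlas Finance at 2.680%.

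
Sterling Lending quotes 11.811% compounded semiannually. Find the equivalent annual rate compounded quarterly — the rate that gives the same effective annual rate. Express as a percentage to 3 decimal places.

EAR = (1 + 0.11811/2)^2 − 1 = 0.121597.
Solve (1 + r/4)^4 = 1.121597: r/4 = 1.121597^(1/4) − 1 = 0.029104, so r = 0.116416 = 11.642%.

11.642%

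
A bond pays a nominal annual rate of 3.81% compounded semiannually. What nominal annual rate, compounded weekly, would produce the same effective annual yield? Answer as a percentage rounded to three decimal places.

EAR = (1 + 0.0381/2)^2 − 1 = 0.038463.
Solve (1 + r/52)^52 = 1.038463: r/52 = 1.038463^(1/52) − 1 = 0.000726, so r = 0.037755 = 3.776%.

3.776%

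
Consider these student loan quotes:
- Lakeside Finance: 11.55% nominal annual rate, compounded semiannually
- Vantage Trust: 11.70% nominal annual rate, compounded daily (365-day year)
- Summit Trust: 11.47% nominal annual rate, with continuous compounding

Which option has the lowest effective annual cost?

Lakeside Finance: (1 + 0.1155/2)^2 − 1 = 11.884%
Vantage Trust: (1 + 0.1170/365)^365 − 1 = 12.410%
Summit Trust: e^0.1147 − 1 = 12.154%
The lowest effective annual rate is Lakeside Finance at 11.884%.

Lakeside Finance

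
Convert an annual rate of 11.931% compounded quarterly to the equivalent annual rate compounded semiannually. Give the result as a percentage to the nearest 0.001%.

EAR = (1 + 0.11931/4)^4 − 1 = 0.124755.
Solve (1 + r/2)^2 = 1.124755: r/2 = 1.124755^(1/2) − 1 = 0.060545, so r = 0.121089 = 12.109%.

12.109%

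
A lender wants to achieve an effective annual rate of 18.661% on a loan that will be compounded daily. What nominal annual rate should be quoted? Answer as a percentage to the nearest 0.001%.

(1 + r/365)^365 − 1 = 0.18661, so 1 + r/365 = 1.18661^(1/365).
r/365 = 0.000469, so r = 0.171141 = 17.114%.

17.114%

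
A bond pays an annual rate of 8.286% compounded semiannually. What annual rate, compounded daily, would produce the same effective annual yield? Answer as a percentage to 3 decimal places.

EAR = (1 + 0.08286/2)^2 − 1 = 0.084576.
Solve (1 + r/365)^365 = 1.084576: r/365 = 1.084576^(1/365) − 1 = 0.000222, so r = 0.081199 = 8.120%.

8.120%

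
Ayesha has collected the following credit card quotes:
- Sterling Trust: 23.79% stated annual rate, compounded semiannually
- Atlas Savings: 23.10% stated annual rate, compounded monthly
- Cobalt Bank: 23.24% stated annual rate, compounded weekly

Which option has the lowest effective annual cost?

Sterling Trust

Sterling Trust: (1 + 0.2379/2)^2 − 1 = 25.205%
Atlas Savings: (1 + 0.2310/12)^12 − 1 = 25.710%
Cobalt Bank: (1 + 0.2324/52)^52 − 1 = 26.097%
The lowest effective annual rate is Sterling Trust at 25.205%.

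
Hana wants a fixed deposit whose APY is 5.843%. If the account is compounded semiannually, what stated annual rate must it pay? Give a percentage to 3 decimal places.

5.760%

(1 + r/2)^2 − 1 = 0.05843, so 1 + r/2 = 1.05843^(1/2).
r/2 = 0.028800, so r = 0.057601 = 5.760%.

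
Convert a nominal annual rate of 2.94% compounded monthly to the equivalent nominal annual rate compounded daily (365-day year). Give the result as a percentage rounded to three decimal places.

EAR = (1 + 0.0294/12)^12 − 1 = 0.029799.
Solve (1 + r/365)^365 = 1.029799: r/365 = 1.029799^(1/365) − 1 = 0.000080, so r = 0.029365 = 2.937%.

2.937%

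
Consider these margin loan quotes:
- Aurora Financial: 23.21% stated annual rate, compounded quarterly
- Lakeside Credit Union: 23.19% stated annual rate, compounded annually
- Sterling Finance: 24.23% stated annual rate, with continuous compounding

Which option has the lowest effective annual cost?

Lakeside Credit Union

Aurora Financial: (1 + 0.2321/4)^4 − 1 = 25.309%
Lakeside Credit Union: compounded annually, EAR = 23.190%
Sterling Finance: e^0.2423 − 1 = 27.418%
The lowest effective annual rate is Lakeside Credit Union at 23.190%.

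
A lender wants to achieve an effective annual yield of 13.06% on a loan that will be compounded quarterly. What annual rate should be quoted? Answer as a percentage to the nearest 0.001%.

(1 + r/4)^4 − 1 = 0.1306, so 1 + r/4 = 1.1306^(1/4).
r/4 = 0.031163, so r = 0.124651 = 12.465%.

12.465%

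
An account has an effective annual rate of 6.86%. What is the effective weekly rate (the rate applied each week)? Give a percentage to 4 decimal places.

The per-week rate i satisfies (1 + i)^52 = 1 + 0.0686.
i = 1.0686^(1/52) − 1 = 0.0012768 = 0.1277%.

0.1277%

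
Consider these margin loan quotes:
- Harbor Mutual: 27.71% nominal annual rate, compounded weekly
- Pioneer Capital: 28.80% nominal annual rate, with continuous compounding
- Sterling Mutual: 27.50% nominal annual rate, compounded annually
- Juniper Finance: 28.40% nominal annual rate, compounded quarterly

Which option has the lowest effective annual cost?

Sterling Mutual

Harbor Mutual: (1 + 0.2771/52)^52 − 1 = 31.833%
Pioneer Capital: e^0.2880 − 1 = 33.376%
Sterling Mutual: compounded annually, EAR = 27.500%
Juniper Finance: (1 + 0.2840/4)^4 − 1 = 31.570%
The lowest effective annual rate is Sterling Mutual at 27.500%.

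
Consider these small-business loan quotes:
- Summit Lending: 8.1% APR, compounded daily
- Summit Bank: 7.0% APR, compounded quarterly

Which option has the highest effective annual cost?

Summit Lending

Summit Lending: (1 + 0.081/365)^365 − 1 = 8.436%
Summit Bank: (1 + 0.070/4)^4 − 1 = 7.186%
The highest effective annual rate is Summit Lending at 8.436%.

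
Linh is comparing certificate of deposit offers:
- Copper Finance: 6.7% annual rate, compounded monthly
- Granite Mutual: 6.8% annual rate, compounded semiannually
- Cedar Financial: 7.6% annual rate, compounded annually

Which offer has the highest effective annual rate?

Copper Finance: (1 + 0.067/12)^12 − 1 = 6.910%
Granite Mutual: (1 + 0.068/2)^2 − 1 = 6.916%
Cedar Financial: compounded annually, EAR = 7.600%
The highest effective annual rate is Cedar Financial at 7.600%.

Cedar Financial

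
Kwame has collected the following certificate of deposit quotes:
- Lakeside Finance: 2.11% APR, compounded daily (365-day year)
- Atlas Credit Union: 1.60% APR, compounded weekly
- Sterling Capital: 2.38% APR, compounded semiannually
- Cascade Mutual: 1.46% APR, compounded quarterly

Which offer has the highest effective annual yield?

Lakeside Finance: (1 + 0.0211/365)^365 − 1 = 2.132%
Atlas Credit Union: (1 + 0.0160/52)^52 − 1 = 1.613%
Sterling Capital: (1 + 0.0238/2)^2 − 1 = 2.394%
Cascade Mutual: (1 + 0.0146/4)^4 − 1 = 1.468%
The highest effective annual rate is Sterling Capital at 2.394%.

Sterling Capital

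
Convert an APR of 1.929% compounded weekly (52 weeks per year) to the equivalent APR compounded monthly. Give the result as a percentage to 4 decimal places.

1.9302%

EAR = (1 + 0.01929/52)^52 − 1 = 0.019474.
Solve (1 + r/12)^12 = 1.019474: r/12 = 1.019474^(1/12) − 1 = 0.001608, so r = 0.019302 = 1.9302%.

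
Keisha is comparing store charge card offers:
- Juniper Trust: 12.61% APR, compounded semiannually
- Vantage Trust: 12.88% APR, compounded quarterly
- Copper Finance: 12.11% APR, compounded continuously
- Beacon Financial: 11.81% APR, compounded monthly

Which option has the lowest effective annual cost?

Juniper Trust: (1 + 0.1261/2)^2 − 1 = 13.008%
Vantage Trust: (1 + 0.1288/4)^4 − 1 = 13.516%
Copper Finance: e^0.1211 − 1 = 12.874%
Beacon Financial: (1 + 0.1181/12)^12 − 1 = 12.471%
The lowest effective annual rate is Beacon Financial at 12.471%.

Beacon Financial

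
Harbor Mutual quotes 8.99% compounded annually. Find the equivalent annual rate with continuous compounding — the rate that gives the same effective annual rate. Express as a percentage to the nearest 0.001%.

8.609%

Compounded annually, EAR = nominal = 0.089900.
Equivalent continuous rate: r = ln(1 + 0.089900) = 0.086086 = 8.609%.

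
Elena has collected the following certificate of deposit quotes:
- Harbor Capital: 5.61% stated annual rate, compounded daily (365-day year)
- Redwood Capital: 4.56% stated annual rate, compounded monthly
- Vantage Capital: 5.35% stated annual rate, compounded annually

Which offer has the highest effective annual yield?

Harbor Capital

Harbor Capital: (1 + 0.0561/365)^365 − 1 = 5.770%
Redwood Capital: (1 + 0.0456/12)^12 − 1 = 4.657%
Vantage Capital: compounded annually, EAR = 5.350%
The highest effective annual rate is Harbor Capital at 5.770%.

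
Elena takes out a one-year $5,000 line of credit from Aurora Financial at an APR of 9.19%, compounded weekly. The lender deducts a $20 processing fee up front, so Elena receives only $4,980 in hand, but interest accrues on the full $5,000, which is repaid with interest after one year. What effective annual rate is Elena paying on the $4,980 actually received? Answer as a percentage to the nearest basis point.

10.06%

Amount owed after one year: 5,000 × (1 + 0.0919/52)^52 = 5,000 × 1.096166 = $5,480.83.
Effective rate on net proceeds: 5,480.83 / 4,980 − 1 = 0.100569 = 10.06%.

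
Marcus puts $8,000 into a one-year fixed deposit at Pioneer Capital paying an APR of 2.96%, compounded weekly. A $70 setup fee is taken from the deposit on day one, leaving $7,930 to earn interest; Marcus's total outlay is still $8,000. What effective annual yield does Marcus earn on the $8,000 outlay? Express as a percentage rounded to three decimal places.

Value after one year: 7,930 × (1 + 0.0296/52)^52 = 7,930 × 1.030034 = $8,168.17.
Effective yield on the $8,000 outlay: 8,168.17 / 8,000 − 1 = 0.021021 = 2.102%.

2.102%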